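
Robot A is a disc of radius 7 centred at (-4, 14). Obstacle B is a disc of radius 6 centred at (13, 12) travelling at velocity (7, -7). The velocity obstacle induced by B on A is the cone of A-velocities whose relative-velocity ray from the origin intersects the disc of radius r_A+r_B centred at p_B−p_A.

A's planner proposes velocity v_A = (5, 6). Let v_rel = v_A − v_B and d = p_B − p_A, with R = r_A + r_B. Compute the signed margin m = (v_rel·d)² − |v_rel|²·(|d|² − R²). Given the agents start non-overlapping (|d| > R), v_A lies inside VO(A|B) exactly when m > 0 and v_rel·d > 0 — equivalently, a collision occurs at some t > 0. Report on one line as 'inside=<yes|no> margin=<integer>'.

d = (17, -2),  |d|² = 293;  R = 7+6 = 13,  c = 293−13² = 124
v_rel = (-2, 13),  |v_rel|² = 173;  v_rel·d = (-2)·(17) + (13)·(-2) = -60
173·t² + 120·t + 124 = 0  ⇒  m = (-60)² − 173·124 = -17852
m = -17852 < 0,  v_rel·d = -60 < 0  ⇒  outside

inside=no margin=-17852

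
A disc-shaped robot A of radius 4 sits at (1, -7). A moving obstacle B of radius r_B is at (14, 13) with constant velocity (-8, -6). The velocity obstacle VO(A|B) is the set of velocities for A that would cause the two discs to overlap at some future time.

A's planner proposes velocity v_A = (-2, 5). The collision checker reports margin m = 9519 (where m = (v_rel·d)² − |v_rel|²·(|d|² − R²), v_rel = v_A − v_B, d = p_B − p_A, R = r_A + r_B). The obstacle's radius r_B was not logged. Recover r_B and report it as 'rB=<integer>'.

m = 9519
d = (13, 20);  v_rel = (6, 11),  |v_rel|² = 157
v_rel×d = (6)·(20) − (11)·(13) = -23
since m = R²·157 − (-23)²:  R² = (529 + 9519) / 157 = 64
R = √64 = 8  ⇒  r_B = 8 − 4 = 4

rB=4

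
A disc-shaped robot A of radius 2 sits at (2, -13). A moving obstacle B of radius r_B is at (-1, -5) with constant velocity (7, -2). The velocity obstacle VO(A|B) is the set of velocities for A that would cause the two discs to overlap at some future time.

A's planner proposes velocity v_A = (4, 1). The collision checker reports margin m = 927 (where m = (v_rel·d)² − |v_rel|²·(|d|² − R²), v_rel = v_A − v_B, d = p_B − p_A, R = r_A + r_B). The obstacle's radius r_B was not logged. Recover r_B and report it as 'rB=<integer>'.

m = 927
d = (-3, 8);  v_rel = (-3, 3),  |v_rel|² = 18
v_rel×d = (-3)·(8) − (3)·(-3) = -15
since m = R²·18 − (-15)²:  R² = (225 + 927) / 18 = 64
R = √64 = 8  ⇒  r_B = 8 − 2 = 6

rB=6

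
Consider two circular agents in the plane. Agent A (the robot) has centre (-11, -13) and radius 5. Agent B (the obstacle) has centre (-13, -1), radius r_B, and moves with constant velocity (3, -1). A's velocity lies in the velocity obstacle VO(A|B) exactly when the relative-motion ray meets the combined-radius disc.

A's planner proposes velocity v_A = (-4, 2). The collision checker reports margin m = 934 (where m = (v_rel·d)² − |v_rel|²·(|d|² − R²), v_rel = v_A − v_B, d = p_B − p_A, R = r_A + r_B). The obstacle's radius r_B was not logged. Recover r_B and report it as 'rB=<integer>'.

m = 934
d = (-2, 12);  v_rel = (-7, 3),  |v_rel|² = 58
v_rel×d = (-7)·(12) − (3)·(-2) = -78
since m = R²·58 − (-78)²:  R² = (6084 + 934) / 58 = 121
R = √121 = 11  ⇒  r_B = 11 − 5 = 6

rB=6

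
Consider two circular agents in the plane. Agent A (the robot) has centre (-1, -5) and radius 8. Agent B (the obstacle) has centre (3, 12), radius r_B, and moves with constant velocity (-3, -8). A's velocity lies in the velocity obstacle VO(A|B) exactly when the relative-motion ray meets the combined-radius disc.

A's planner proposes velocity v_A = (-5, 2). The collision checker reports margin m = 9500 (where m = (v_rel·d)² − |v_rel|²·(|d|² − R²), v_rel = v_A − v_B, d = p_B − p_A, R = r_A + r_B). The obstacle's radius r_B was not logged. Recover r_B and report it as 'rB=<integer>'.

m = 9500
d = (4, 17);  v_rel = (-2, 10),  |v_rel|² = 104
v_rel×d = (-2)·(17) − (10)·(4) = -74
since m = R²·104 − (-74)²:  R² = (5476 + 9500) / 104 = 144
R = √144 = 12  ⇒  r_B = 12 − 8 = 4

rB=4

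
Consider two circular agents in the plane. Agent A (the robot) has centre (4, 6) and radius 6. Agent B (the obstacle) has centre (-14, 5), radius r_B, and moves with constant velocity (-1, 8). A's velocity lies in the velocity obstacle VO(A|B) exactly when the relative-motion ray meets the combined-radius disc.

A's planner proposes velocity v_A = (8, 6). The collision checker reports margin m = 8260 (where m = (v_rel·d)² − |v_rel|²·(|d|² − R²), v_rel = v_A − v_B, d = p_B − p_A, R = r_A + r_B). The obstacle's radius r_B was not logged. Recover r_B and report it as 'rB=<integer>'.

m = 8260
d = (-18, -1);  v_rel = (9, -2),  |v_rel|² = 85
v_rel×d = (9)·(-1) − (-2)·(-18) = -45
since m = R²·85 − (-45)²:  R² = (2025 + 8260) / 85 = 121
R = √121 = 11  ⇒  r_B = 11 − 6 = 5

rB=5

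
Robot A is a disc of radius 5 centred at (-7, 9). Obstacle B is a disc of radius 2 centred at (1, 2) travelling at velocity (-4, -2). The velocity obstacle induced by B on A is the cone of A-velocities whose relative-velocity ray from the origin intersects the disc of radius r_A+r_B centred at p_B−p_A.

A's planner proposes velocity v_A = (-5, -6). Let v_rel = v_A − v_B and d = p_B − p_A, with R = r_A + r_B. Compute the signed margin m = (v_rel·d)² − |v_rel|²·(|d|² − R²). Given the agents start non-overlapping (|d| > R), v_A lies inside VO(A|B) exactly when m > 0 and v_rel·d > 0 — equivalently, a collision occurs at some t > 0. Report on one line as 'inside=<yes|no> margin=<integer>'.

d = (8, -7),  |d|² = 113;  R = 5+2 = 7,  c = 113−7² = 64
v_rel = (-1, -4),  |v_rel|² = 17;  v_rel·d = (-1)·(8) + (-4)·(-7) = 20
17·t² − 40·t + 64 = 0  ⇒  m = 20² − 17·64 = -688
m = -688 < 0,  v_rel·d = 20 > 0  ⇒  outside

inside=no margin=-688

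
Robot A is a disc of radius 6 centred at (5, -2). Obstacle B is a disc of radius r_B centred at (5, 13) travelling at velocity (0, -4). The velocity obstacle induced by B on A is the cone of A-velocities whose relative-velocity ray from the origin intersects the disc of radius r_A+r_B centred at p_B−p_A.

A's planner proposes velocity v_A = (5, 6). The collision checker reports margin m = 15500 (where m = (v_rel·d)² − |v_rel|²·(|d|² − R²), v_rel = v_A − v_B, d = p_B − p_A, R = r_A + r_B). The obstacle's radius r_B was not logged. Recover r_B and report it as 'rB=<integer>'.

m = 15500
d = (0, 15);  v_rel = (5, 10),  |v_rel|² = 125
v_rel×d = (5)·(15) − (10)·(0) = 75
since m = R²·125 − 75²:  R² = (5625 + 15500) / 125 = 169
R = √169 = 13  ⇒  r_B = 13 − 6 = 7

rB=7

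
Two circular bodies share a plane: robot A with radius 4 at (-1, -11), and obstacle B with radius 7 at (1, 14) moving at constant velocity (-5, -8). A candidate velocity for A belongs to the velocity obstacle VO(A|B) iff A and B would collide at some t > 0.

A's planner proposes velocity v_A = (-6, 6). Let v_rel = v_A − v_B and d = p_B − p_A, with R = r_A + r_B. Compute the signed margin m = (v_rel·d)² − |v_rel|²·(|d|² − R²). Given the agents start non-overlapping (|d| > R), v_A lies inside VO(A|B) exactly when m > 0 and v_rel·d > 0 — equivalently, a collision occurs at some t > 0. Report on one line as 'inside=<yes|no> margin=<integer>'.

d = (2, 25),  |d|² = 629;  R = 4+7 = 11,  c = 629−11² = 508
v_rel = (-1, 14),  |v_rel|² = 197;  v_rel·d = (-1)·(2) + (14)·(25) = 348
197·t² − 696·t + 508 = 0  ⇒  m = 348² − 197·508 = 21028
m = 21028 > 0,  v_rel·d = 348 > 0  ⇒  inside

inside=yes margin=21028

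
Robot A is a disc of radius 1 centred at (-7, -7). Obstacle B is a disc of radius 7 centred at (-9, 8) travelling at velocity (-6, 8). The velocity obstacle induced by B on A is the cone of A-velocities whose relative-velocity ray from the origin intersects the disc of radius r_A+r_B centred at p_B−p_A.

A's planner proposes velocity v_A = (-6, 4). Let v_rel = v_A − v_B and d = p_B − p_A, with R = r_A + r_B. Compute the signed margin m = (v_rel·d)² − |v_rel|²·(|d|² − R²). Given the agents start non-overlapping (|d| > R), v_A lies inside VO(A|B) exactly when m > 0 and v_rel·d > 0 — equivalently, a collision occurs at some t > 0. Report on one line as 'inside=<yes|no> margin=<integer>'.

d = (-2, 15),  |d|² = 229;  R = 1+7 = 8,  c = 229−8² = 165
v_rel = (0, -4),  |v_rel|² = 16;  v_rel·d = (0)·(-2) + (-4)·(15) = -60
16·t² + 120·t + 165 = 0  ⇒  m = (-60)² − 16·165 = 960
m = 960 > 0,  v_rel·d = -60 < 0  ⇒  outside

inside=no margin=960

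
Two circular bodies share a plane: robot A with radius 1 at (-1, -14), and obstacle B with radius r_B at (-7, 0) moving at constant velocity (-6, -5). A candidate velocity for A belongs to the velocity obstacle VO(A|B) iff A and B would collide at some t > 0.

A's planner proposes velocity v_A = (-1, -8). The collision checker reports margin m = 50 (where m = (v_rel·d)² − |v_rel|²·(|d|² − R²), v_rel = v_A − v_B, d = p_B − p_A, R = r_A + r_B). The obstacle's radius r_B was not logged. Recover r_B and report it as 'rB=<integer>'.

m = 50
d = (-6, 14);  v_rel = (5, -3),  |v_rel|² = 34
v_rel×d = (5)·(14) − (-3)·(-6) = 52
since m = R²·34 − 52²:  R² = (2704 + 50) / 34 = 81
R = √81 = 9  ⇒  r_B = 9 − 1 = 8

rB=8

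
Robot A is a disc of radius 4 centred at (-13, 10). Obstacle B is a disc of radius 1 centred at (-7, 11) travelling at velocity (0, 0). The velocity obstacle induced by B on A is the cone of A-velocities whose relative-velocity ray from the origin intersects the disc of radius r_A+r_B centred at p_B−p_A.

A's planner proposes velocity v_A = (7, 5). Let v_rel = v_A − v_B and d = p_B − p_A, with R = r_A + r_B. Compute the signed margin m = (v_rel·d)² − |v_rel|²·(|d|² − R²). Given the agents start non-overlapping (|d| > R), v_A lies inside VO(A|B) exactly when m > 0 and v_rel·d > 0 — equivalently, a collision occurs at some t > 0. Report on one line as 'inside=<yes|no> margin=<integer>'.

d = (6, 1),  |d|² = 37;  R = 4+1 = 5,  c = 37−5² = 12
v_rel = (7, 5),  |v_rel|² = 74;  v_rel·d = (7)·(6) + (5)·(1) = 47
74·t² − 94·t + 12 = 0  ⇒  m = 47² − 74·12 = 1321
m = 1321 > 0,  v_rel·d = 47 > 0  ⇒  inside

inside=yes margin=1321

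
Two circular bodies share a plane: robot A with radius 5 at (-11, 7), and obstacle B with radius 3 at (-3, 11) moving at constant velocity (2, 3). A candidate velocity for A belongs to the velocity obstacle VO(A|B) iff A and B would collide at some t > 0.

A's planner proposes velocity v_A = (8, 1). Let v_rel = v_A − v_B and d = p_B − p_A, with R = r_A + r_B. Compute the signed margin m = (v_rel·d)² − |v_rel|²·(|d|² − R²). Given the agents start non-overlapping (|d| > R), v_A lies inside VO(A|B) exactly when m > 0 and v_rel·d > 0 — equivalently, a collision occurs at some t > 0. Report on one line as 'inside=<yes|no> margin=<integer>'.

d = (8, 4),  |d|² = 80;  R = 5+3 = 8,  c = 80−8² = 16
v_rel = (6, -2),  |v_rel|² = 40;  v_rel·d = (6)·(8) + (-2)·(4) = 40
40·t² − 80·t + 16 = 0  ⇒  m = 40² − 40·16 = 960
m = 960 > 0,  v_rel·d = 40 > 0  ⇒  inside

inside=yes margin=960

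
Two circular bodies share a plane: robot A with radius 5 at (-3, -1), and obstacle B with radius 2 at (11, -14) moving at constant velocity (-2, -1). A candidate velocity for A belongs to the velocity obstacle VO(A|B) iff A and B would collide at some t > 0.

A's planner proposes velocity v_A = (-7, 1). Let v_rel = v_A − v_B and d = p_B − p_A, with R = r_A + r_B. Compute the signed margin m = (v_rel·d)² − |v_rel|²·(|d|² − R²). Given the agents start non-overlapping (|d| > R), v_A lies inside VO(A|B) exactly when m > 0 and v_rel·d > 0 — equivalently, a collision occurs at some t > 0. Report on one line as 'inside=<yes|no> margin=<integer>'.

d = (14, -13),  |d|² = 365;  R = 5+2 = 7,  c = 365−7² = 316
v_rel = (-5, 2),  |v_rel|² = 29;  v_rel·d = (-5)·(14) + (2)·(-13) = -96
29·t² + 192·t + 316 = 0  ⇒  m = (-96)² − 29·316 = 52
m = 52 > 0,  v_rel·d = -96 < 0  ⇒  outside

inside=no margin=52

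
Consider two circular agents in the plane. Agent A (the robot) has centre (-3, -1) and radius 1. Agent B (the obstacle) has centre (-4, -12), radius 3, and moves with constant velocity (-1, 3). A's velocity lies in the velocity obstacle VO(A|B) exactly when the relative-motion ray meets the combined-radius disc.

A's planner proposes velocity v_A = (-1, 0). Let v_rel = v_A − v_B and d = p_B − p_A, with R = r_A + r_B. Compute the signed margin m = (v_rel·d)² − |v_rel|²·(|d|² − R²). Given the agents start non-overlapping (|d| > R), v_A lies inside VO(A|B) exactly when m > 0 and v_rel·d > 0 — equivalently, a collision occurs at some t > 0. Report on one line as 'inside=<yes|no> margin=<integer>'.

d = (-1, -11),  |d|² = 122;  R = 1+3 = 4,  c = 122−4² = 106
v_rel = (0, -3),  |v_rel|² = 9;  v_rel·d = (0)·(-1) + (-3)·(-11) = 33
9·t² − 66·t + 106 = 0  ⇒  m = 33² − 9·106 = 135
m = 135 > 0,  v_rel·d = 33 > 0  ⇒  inside

inside=yes margin=135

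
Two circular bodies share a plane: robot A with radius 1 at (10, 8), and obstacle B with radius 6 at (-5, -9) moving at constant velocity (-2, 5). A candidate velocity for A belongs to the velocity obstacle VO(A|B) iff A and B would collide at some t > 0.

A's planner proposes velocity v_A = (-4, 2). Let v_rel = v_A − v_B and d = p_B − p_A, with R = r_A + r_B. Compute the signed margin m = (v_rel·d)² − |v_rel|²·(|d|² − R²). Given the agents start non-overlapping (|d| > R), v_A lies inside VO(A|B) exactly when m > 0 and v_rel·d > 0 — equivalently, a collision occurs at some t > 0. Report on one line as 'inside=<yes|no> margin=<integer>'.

d = (-15, -17),  |d|² = 514;  R = 1+6 = 7,  c = 514−7² = 465
v_rel = (-2, -3),  |v_rel|² = 13;  v_rel·d = (-2)·(-15) + (-3)·(-17) = 81
13·t² − 162·t + 465 = 0  ⇒  m = 81² − 13·465 = 516
m = 516 > 0,  v_rel·d = 81 > 0  ⇒  inside

inside=yes margin=516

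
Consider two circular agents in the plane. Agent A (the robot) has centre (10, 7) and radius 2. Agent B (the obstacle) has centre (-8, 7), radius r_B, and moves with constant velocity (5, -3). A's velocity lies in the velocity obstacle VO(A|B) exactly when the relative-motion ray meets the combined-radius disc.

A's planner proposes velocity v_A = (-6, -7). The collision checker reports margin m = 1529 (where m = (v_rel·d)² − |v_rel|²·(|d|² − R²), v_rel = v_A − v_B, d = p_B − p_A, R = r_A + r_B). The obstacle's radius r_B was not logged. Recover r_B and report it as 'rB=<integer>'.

m = 1529
d = (-18, 0);  v_rel = (-11, -4),  |v_rel|² = 137
v_rel×d = (-11)·(0) − (-4)·(-18) = -72
since m = R²·137 − (-72)²:  R² = (5184 + 1529) / 137 = 49
R = √49 = 7  ⇒  r_B = 7 − 2 = 5

rB=5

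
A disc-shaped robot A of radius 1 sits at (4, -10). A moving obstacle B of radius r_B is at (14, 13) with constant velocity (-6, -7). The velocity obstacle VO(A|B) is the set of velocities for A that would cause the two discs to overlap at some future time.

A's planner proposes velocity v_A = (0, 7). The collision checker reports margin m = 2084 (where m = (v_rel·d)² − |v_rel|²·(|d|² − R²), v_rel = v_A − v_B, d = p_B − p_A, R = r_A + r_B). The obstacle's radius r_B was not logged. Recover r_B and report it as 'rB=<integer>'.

m = 2084
d = (10, 23);  v_rel = (6, 14),  |v_rel|² = 232
v_rel×d = (6)·(23) − (14)·(10) = -2
since m = R²·232 − (-2)²:  R² = (4 + 2084) / 232 = 9
R = √9 = 3  ⇒  r_B = 3 − 1 = 2

rB=2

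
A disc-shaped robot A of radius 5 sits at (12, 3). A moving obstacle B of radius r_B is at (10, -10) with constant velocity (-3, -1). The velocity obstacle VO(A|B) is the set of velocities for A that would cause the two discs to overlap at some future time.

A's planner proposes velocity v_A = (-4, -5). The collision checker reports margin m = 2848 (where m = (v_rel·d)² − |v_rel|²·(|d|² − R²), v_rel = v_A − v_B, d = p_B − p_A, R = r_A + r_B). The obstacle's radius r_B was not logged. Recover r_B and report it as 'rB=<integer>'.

m = 2848
d = (-2, -13);  v_rel = (-1, -4),  |v_rel|² = 17
v_rel×d = (-1)·(-13) − (-4)·(-2) = 5
since m = R²·17 − 5²:  R² = (25 + 2848) / 17 = 169
R = √169 = 13  ⇒  r_B = 13 − 5 = 8

rB=8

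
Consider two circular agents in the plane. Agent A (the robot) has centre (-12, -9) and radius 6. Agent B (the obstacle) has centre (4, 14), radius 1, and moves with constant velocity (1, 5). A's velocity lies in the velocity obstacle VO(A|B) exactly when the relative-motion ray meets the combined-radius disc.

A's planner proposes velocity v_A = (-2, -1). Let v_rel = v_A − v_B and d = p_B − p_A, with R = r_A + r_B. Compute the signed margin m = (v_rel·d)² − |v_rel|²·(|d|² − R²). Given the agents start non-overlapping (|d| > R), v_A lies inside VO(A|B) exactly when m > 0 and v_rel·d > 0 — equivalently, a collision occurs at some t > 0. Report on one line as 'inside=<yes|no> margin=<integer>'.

d = (16, 23),  |d|² = 785;  R = 6+1 = 7,  c = 785−7² = 736
v_rel = (-3, -6),  |v_rel|² = 45;  v_rel·d = (-3)·(16) + (-6)·(23) = -186
45·t² + 372·t + 736 = 0  ⇒  m = (-186)² − 45·736 = 1476
m = 1476 > 0,  v_rel·d = -186 < 0  ⇒  outside

inside=no margin=1476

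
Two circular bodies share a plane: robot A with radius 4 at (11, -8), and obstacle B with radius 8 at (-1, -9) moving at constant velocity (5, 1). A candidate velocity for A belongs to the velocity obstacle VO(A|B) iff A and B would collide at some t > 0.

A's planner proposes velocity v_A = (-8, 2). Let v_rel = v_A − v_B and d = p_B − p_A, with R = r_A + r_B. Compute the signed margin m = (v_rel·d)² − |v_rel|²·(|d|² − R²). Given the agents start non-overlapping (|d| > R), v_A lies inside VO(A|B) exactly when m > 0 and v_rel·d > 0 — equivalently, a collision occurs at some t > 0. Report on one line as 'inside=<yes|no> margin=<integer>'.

d = (-12, -1),  |d|² = 145;  R = 4+8 = 12,  c = 145−12² = 1
v_rel = (-13, 1),  |v_rel|² = 170;  v_rel·d = (-13)·(-12) + (1)·(-1) = 155
170·t² − 310·t + 1 = 0  ⇒  m = 155² − 170·1 = 23855
m = 23855 > 0,  v_rel·d = 155 > 0  ⇒  inside

inside=yes margin=23855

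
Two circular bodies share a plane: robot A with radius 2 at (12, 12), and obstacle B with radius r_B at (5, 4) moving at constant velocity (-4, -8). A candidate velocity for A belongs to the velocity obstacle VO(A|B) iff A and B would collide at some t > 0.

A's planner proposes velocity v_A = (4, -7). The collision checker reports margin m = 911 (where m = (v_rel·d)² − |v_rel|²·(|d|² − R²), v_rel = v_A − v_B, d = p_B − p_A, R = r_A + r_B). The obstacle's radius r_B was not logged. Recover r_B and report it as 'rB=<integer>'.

m = 911
d = (-7, -8);  v_rel = (8, 1),  |v_rel|² = 65
v_rel×d = (8)·(-8) − (1)·(-7) = -57
since m = R²·65 − (-57)²:  R² = (3249 + 911) / 65 = 64
R = √64 = 8  ⇒  r_B = 8 − 2 = 6

rB=6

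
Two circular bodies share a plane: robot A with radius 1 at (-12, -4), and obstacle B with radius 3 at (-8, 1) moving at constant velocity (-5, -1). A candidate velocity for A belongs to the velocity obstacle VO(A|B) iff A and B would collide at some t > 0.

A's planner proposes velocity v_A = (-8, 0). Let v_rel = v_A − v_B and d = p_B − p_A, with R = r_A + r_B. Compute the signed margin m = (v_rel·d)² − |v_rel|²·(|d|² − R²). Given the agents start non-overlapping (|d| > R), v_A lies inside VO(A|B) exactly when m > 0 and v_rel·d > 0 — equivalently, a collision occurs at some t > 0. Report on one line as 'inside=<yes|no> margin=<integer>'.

d = (4, 5),  |d|² = 41;  R = 1+3 = 4,  c = 41−4² = 25
v_rel = (-3, 1),  |v_rel|² = 10;  v_rel·d = (-3)·(4) + (1)·(5) = -7
10·t² + 14·t + 25 = 0  ⇒  m = (-7)² − 10·25 = -201
m = -201 < 0,  v_rel·d = -7 < 0  ⇒  outside

inside=no margin=-201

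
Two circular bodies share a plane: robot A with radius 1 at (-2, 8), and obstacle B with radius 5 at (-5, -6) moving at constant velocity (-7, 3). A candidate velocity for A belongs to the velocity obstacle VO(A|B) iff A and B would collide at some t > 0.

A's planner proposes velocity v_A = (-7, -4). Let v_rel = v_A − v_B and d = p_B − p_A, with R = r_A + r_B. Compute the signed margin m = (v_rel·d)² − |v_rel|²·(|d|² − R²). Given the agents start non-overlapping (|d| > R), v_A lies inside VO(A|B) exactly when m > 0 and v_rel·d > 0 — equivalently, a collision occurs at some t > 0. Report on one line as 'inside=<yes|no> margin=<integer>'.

d = (-3, -14),  |d|² = 205;  R = 1+5 = 6,  c = 205−6² = 169
v_rel = (0, -7),  |v_rel|² = 49;  v_rel·d = (0)·(-3) + (-7)·(-14) = 98
49·t² − 196·t + 169 = 0  ⇒  m = 98² − 49·169 = 1323
m = 1323 > 0,  v_rel·d = 98 > 0  ⇒  inside

inside=yes margin=1323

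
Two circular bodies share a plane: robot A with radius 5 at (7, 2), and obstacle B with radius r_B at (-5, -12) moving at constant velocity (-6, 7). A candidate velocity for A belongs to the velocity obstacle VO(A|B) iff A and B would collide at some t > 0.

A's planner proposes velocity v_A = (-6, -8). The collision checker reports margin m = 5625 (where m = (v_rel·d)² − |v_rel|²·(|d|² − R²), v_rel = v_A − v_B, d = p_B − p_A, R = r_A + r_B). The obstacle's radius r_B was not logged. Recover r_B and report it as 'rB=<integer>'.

m = 5625
d = (-12, -14);  v_rel = (0, -15),  |v_rel|² = 225
v_rel×d = (0)·(-14) − (-15)·(-12) = -180
since m = R²·225 − (-180)²:  R² = (32400 + 5625) / 225 = 169
R = √169 = 13  ⇒  r_B = 13 − 5 = 8

rB=8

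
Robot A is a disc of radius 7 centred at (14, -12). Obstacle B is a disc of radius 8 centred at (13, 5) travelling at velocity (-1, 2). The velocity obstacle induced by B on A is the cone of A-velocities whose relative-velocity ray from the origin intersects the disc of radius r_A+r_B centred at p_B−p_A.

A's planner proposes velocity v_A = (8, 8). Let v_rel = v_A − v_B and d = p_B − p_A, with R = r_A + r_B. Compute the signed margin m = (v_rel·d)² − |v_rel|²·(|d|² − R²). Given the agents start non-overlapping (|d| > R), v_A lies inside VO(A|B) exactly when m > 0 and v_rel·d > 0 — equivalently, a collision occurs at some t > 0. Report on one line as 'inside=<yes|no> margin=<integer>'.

d = (-1, 17),  |d|² = 290;  R = 7+8 = 15,  c = 290−15² = 65
v_rel = (9, 6),  |v_rel|² = 117;  v_rel·d = (9)·(-1) + (6)·(17) = 93
117·t² − 186·t + 65 = 0  ⇒  m = 93² − 117·65 = 1044
m = 1044 > 0,  v_rel·d = 93 > 0  ⇒  inside

inside=yes margin=1044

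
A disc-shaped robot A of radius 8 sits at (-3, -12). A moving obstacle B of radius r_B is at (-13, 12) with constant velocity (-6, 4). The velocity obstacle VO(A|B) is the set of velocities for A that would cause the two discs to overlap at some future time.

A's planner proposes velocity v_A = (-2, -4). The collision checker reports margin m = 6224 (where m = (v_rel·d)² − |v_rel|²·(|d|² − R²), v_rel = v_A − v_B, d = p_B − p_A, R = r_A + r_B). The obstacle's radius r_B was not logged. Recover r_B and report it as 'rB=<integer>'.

m = 6224
d = (-10, 24);  v_rel = (4, -8),  |v_rel|² = 80
v_rel×d = (4)·(24) − (-8)·(-10) = 16
since m = R²·80 − 16²:  R² = (256 + 6224) / 80 = 81
R = √81 = 9  ⇒  r_B = 9 − 8 = 1

rB=1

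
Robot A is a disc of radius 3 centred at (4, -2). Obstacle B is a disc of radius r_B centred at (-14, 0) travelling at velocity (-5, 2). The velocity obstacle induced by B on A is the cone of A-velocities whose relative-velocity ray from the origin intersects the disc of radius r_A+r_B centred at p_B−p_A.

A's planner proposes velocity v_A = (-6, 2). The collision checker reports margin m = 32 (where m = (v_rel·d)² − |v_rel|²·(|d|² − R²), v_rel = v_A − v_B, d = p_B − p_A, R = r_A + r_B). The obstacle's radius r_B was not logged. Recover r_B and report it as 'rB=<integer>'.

m = 32
d = (-18, 2);  v_rel = (-1, 0),  |v_rel|² = 1
v_rel×d = (-1)·(2) − (0)·(-18) = -2
since m = R²·1 − (-2)²:  R² = (4 + 32) / 1 = 36
R = √36 = 6  ⇒  r_B = 6 − 3 = 3

rB=3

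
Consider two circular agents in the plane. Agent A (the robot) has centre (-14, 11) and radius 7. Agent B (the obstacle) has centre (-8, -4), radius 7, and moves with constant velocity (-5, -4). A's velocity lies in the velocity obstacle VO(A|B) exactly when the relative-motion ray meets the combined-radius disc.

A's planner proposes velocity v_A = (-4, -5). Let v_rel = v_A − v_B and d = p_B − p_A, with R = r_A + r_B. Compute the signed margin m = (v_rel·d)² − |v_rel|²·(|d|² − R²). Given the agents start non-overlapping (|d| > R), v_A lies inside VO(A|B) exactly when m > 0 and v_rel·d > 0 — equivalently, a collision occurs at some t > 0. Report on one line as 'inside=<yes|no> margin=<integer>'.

d = (6, -15),  |d|² = 261;  R = 7+7 = 14,  c = 261−14² = 65
v_rel = (1, -1),  |v_rel|² = 2;  v_rel·d = (1)·(6) + (-1)·(-15) = 21
2·t² − 42·t + 65 = 0  ⇒  m = 21² − 2·65 = 311
m = 311 > 0,  v_rel·d = 21 > 0  ⇒  inside

inside=yes margin=311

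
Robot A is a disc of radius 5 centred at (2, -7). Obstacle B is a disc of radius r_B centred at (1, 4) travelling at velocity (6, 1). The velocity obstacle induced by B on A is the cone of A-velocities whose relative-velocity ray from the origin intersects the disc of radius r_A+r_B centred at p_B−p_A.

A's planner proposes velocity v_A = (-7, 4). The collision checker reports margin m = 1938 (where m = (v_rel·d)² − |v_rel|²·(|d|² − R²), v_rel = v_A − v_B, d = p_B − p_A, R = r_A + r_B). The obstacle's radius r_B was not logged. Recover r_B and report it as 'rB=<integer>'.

m = 1938
d = (-1, 11);  v_rel = (-13, 3),  |v_rel|² = 178
v_rel×d = (-13)·(11) − (3)·(-1) = -140
since m = R²·178 − (-140)²:  R² = (19600 + 1938) / 178 = 121
R = √121 = 11  ⇒  r_B = 11 − 5 = 6

rB=6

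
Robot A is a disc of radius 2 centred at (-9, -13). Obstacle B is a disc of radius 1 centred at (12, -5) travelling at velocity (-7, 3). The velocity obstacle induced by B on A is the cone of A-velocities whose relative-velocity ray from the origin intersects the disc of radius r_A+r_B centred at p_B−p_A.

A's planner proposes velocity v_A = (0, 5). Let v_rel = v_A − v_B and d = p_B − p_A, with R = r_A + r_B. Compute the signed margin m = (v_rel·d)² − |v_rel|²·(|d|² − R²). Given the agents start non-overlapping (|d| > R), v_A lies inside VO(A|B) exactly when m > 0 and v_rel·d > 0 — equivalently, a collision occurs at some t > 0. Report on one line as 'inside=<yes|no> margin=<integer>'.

d = (21, 8),  |d|² = 505;  R = 2+1 = 3,  c = 505−3² = 496
v_rel = (7, 2),  |v_rel|² = 53;  v_rel·d = (7)·(21) + (2)·(8) = 163
53·t² − 326·t + 496 = 0  ⇒  m = 163² − 53·496 = 281
m = 281 > 0,  v_rel·d = 163 > 0  ⇒  inside

inside=yes margin=281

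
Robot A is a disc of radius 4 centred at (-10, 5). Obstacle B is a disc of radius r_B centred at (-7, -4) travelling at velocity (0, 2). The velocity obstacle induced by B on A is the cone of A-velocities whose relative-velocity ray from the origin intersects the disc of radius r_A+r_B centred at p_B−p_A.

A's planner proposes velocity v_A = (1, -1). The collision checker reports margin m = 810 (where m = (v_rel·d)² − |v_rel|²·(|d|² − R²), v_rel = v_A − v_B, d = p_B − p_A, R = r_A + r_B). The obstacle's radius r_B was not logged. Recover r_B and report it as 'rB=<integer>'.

m = 810
d = (3, -9);  v_rel = (1, -3),  |v_rel|² = 10
v_rel×d = (1)·(-9) − (-3)·(3) = 0
since m = R²·10 − 0²:  R² = (0 + 810) / 10 = 81
R = √81 = 9  ⇒  r_B = 9 − 4 = 5

rB=5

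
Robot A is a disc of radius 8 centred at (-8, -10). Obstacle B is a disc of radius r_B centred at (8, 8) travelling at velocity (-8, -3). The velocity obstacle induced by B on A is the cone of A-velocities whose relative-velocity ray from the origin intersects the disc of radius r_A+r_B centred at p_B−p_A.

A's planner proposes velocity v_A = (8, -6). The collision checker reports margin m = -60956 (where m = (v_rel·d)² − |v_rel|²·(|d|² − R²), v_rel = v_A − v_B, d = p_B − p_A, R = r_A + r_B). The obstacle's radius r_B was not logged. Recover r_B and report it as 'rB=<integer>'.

m = -60956
d = (16, 18);  v_rel = (16, -3),  |v_rel|² = 265
v_rel×d = (16)·(18) − (-3)·(16) = 336
since m = R²·265 − 336²:  R² = (112896 + -60956) / 265 = 196
R = √196 = 14  ⇒  r_B = 14 − 8 = 6

rB=6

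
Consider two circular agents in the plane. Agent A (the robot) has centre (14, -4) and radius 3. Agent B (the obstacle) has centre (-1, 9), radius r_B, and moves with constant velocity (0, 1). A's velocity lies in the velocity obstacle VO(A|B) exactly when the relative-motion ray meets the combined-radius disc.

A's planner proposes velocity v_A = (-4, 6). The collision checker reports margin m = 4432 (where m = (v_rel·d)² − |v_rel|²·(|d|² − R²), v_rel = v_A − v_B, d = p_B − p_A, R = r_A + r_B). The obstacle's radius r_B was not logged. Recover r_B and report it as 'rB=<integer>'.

m = 4432
d = (-15, 13);  v_rel = (-4, 5),  |v_rel|² = 41
v_rel×d = (-4)·(13) − (5)·(-15) = 23
since m = R²·41 − 23²:  R² = (529 + 4432) / 41 = 121
R = √121 = 11  ⇒  r_B = 11 − 3 = 8

rB=8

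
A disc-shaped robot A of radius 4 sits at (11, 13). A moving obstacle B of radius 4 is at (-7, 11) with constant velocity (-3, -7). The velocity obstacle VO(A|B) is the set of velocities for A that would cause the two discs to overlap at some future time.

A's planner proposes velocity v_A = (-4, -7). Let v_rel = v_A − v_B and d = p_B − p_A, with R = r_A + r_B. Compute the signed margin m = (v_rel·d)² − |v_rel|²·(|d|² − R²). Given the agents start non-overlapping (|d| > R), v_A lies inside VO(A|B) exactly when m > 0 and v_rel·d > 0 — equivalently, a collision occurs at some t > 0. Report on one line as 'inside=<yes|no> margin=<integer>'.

d = (-18, -2),  |d|² = 328;  R = 4+4 = 8,  c = 328−8² = 264
v_rel = (-1, 0),  |v_rel|² = 1;  v_rel·d = (-1)·(-18) + (0)·(-2) = 18
1·t² − 36·t + 264 = 0  ⇒  m = 18² − 1·264 = 60
m = 60 > 0,  v_rel·d = 18 > 0  ⇒  inside

inside=yes margin=60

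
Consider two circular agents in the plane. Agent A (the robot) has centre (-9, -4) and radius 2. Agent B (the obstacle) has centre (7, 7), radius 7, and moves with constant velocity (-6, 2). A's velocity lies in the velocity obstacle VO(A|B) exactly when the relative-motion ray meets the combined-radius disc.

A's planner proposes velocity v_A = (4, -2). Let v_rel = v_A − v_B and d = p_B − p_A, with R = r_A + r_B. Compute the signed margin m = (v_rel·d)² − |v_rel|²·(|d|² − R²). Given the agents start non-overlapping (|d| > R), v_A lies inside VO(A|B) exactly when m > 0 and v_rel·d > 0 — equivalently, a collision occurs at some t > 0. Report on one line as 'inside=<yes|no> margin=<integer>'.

d = (16, 11),  |d|² = 377;  R = 2+7 = 9,  c = 377−9² = 296
v_rel = (10, -4),  |v_rel|² = 116;  v_rel·d = (10)·(16) + (-4)·(11) = 116
116·t² − 232·t + 296 = 0  ⇒  m = 116² − 116·296 = -20880
m = -20880 < 0,  v_rel·d = 116 > 0  ⇒  outside

inside=no margin=-20880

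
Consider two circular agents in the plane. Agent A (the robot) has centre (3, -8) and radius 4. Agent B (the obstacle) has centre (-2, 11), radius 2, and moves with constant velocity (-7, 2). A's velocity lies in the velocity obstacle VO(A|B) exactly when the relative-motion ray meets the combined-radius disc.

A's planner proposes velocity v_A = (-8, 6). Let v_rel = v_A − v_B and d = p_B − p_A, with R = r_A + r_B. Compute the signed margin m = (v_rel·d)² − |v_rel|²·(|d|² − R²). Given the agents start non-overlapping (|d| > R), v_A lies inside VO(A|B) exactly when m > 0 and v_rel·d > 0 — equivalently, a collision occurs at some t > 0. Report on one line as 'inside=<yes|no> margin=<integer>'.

d = (-5, 19),  |d|² = 386;  R = 4+2 = 6,  c = 386−6² = 350
v_rel = (-1, 4),  |v_rel|² = 17;  v_rel·d = (-1)·(-5) + (4)·(19) = 81
17·t² − 162·t + 350 = 0  ⇒  m = 81² − 17·350 = 611
m = 611 > 0,  v_rel·d = 81 > 0  ⇒  inside

inside=yes margin=611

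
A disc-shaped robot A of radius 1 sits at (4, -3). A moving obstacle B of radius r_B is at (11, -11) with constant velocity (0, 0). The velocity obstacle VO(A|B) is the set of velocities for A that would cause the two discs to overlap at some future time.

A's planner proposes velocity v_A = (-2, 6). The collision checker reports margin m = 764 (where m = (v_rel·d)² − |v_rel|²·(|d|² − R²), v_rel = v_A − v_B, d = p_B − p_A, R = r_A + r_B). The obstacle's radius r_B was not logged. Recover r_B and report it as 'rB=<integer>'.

m = 764
d = (7, -8);  v_rel = (-2, 6),  |v_rel|² = 40
v_rel×d = (-2)·(-8) − (6)·(7) = -26
since m = R²·40 − (-26)²:  R² = (676 + 764) / 40 = 36
R = √36 = 6  ⇒  r_B = 6 − 1 = 5

rB=5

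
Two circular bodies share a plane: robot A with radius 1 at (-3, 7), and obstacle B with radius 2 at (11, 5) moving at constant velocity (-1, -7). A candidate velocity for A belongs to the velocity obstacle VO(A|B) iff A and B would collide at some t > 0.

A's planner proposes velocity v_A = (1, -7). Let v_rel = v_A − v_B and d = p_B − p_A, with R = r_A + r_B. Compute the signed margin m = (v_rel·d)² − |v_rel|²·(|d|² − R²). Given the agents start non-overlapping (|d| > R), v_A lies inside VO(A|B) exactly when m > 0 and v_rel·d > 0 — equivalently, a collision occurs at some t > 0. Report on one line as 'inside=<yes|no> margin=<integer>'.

d = (14, -2),  |d|² = 200;  R = 1+2 = 3,  c = 200−3² = 191
v_rel = (2, 0),  |v_rel|² = 4;  v_rel·d = (2)·(14) + (0)·(-2) = 28
4·t² − 56·t + 191 = 0  ⇒  m = 28² − 4·191 = 20
m = 20 > 0,  v_rel·d = 28 > 0  ⇒  inside

inside=yes margin=20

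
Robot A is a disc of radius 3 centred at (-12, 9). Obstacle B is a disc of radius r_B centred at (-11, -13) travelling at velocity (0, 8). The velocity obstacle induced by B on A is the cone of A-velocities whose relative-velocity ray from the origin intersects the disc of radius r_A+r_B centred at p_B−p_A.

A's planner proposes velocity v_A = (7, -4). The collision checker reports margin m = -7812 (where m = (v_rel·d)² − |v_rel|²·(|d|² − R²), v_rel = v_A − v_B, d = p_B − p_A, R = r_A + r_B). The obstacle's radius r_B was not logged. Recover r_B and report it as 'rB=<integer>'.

m = -7812
d = (1, -22);  v_rel = (7, -12),  |v_rel|² = 193
v_rel×d = (7)·(-22) − (-12)·(1) = -142
since m = R²·193 − (-142)²:  R² = (20164 + -7812) / 193 = 64
R = √64 = 8  ⇒  r_B = 8 − 3 = 5

rB=5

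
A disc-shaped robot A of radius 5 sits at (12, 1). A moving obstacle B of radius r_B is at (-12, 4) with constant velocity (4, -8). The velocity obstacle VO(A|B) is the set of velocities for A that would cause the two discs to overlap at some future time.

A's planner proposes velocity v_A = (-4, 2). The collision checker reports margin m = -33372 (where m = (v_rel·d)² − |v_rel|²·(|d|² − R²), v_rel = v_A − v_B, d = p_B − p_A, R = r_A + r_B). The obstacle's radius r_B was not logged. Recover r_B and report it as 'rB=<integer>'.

m = -33372
d = (-24, 3);  v_rel = (-8, 10),  |v_rel|² = 164
v_rel×d = (-8)·(3) − (10)·(-24) = 216
since m = R²·164 − 216²:  R² = (46656 + -33372) / 164 = 81
R = √81 = 9  ⇒  r_B = 9 − 5 = 4

rB=4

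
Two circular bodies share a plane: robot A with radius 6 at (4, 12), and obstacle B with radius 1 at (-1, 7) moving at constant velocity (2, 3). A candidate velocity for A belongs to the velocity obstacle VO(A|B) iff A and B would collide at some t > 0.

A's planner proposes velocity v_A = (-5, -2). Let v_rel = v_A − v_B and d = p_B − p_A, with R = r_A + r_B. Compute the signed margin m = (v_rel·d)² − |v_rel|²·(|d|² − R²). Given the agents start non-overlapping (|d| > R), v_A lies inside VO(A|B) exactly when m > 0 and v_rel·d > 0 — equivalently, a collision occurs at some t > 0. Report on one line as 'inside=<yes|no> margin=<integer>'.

d = (-5, -5),  |d|² = 50;  R = 6+1 = 7,  c = 50−7² = 1
v_rel = (-7, -5),  |v_rel|² = 74;  v_rel·d = (-7)·(-5) + (-5)·(-5) = 60
74·t² − 120·t + 1 = 0  ⇒  m = 60² − 74·1 = 3526
m = 3526 > 0,  v_rel·d = 60 > 0  ⇒  inside

inside=yes margin=3526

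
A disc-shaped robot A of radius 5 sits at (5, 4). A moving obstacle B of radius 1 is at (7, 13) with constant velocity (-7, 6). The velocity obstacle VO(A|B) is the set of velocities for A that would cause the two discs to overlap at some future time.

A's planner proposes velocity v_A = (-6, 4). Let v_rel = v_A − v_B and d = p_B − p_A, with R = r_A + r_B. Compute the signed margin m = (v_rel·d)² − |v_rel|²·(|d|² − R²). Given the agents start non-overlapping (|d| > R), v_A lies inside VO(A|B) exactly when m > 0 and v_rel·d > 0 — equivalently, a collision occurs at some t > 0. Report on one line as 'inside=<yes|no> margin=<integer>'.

d = (2, 9),  |d|² = 85;  R = 5+1 = 6,  c = 85−6² = 49
v_rel = (1, -2),  |v_rel|² = 5;  v_rel·d = (1)·(2) + (-2)·(9) = -16
5·t² + 32·t + 49 = 0  ⇒  m = (-16)² − 5·49 = 11
m = 11 > 0,  v_rel·d = -16 < 0  ⇒  outside

inside=no margin=11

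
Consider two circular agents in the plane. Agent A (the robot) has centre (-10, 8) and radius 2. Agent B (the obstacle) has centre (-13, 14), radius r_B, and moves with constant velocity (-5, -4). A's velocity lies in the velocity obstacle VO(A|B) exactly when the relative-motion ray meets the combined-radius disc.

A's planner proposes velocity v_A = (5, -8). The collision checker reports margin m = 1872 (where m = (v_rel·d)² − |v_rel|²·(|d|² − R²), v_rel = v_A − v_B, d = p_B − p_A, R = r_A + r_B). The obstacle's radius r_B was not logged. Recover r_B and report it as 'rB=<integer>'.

m = 1872
d = (-3, 6);  v_rel = (10, -4),  |v_rel|² = 116
v_rel×d = (10)·(6) − (-4)·(-3) = 48
since m = R²·116 − 48²:  R² = (2304 + 1872) / 116 = 36
R = √36 = 6  ⇒  r_B = 6 − 2 = 4

rB=4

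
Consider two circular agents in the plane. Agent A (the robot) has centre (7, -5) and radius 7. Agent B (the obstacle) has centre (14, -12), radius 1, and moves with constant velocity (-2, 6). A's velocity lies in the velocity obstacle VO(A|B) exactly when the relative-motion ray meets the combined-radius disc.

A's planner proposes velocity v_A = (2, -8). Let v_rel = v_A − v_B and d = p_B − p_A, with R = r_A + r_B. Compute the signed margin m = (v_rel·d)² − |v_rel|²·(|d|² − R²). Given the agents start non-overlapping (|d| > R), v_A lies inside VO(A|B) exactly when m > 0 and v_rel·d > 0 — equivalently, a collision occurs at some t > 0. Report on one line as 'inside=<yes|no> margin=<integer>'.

d = (7, -7),  |d|² = 98;  R = 7+1 = 8,  c = 98−8² = 34
v_rel = (4, -14),  |v_rel|² = 212;  v_rel·d = (4)·(7) + (-14)·(-7) = 126
212·t² − 252·t + 34 = 0  ⇒  m = 126² − 212·34 = 8668
m = 8668 > 0,  v_rel·d = 126 > 0  ⇒  inside

inside=yes margin=8668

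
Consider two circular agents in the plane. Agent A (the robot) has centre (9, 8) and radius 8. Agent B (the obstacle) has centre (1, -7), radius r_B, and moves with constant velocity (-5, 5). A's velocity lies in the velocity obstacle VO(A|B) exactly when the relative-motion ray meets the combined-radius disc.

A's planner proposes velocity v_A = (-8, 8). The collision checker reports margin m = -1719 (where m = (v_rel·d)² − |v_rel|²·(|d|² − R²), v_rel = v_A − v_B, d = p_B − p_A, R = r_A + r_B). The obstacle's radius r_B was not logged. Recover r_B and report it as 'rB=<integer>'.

m = -1719
d = (-8, -15);  v_rel = (-3, 3),  |v_rel|² = 18
v_rel×d = (-3)·(-15) − (3)·(-8) = 69
since m = R²·18 − 69²:  R² = (4761 + -1719) / 18 = 169
R = √169 = 13  ⇒  r_B = 13 − 8 = 5

rB=5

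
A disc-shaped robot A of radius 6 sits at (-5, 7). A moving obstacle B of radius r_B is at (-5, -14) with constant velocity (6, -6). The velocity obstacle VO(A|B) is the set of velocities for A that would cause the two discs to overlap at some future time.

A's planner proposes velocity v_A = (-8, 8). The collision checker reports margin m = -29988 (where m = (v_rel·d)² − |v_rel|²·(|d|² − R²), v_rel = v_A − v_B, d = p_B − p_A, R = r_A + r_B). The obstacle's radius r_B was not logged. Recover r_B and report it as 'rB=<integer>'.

m = -29988
d = (0, -21);  v_rel = (-14, 14),  |v_rel|² = 392
v_rel×d = (-14)·(-21) − (14)·(0) = 294
since m = R²·392 − 294²:  R² = (86436 + -29988) / 392 = 144
R = √144 = 12  ⇒  r_B = 12 − 6 = 6

rB=6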